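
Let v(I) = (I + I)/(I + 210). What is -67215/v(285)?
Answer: -2218095/38 ≈ -58371.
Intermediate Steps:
v(I) = 2*I/(210 + I) (v(I) = (2*I)/(210 + I) = 2*I/(210 + I))
-67215/v(285) = -67215/(2*285/(210 + 285)) = -67215/(2*285/495) = -67215/(2*285*(1/495)) = -67215/38/33 = -67215*33/38 = -2218095/38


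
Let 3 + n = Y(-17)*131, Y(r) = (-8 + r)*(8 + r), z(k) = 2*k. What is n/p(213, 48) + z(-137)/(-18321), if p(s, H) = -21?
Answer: -179983586/128247 ≈ -1403.4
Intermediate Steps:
n = 29472 (n = -3 + (-64 + (-17)²)*131 = -3 + (-64 + 289)*131 = -3 + 225*131 = -3 + 29475 = 29472)
n/p(213, 48) + z(-137)/(-18321) = 29472/(-21) + (2*(-137))/(-18321) = 29472*(-1/21) - 274*(-1/18321) = -9824/7 + 274/18321 = -179983586/128247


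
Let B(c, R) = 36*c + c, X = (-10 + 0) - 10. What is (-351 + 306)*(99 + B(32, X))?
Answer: -57735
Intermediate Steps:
X = -20 (X = -10 - 10 = -20)
B(c, R) = 37*c
(-351 + 306)*(99 + B(32, X)) = (-351 + 306)*(99 + 37*32) = -45*(99 + 1184) = -45*1283 = -57735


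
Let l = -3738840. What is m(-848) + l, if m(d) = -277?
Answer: -3739117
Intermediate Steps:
m(-848) + l = -277 - 3738840 = -3739117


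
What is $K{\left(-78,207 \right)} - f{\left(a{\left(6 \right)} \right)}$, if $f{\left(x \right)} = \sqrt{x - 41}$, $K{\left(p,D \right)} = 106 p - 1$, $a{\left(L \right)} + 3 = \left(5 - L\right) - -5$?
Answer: $-8269 - 2 i \sqrt{10} \approx -8269.0 - 6.3246 i$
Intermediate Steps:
$a{\left(L \right)} = 7 - L$ ($a{\left(L \right)} = -3 - \left(-10 + L\right) = 7 - L$)
$K{\left(p,D \right)} = -1 + 106 p$
$f{\left(x \right)} = \sqrt{-41 + x}$
$K{\left(-78,207 \right)} - f{\left(a{\left(6 \right)} \right)} = \left(-1 + 106 \left(-78\right)\right) - \sqrt{-41 + \left(7 - 6\right)} = \left(-1 - 8268\right) - \sqrt{-41 + \left(7 - 6\right)} = -8269 - \sqrt{-41 + 1} = -8269 - \sqrt{-40} = -8269 - 2 i \sqrt{10}$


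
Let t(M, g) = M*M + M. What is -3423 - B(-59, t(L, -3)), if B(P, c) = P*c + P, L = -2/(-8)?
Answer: -53529/16 ≈ -3345.6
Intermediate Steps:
L = 1/4 (L = -2*(-1/8) = 1/4 ≈ 0.25000)
t(M, g) = M + M**2 (t(M, g) = M**2 + M = M + M**2)
B(P, c) = P + P*c
-3423 - B(-59, t(L, -3)) = -3423 - (-59)*(1 + (1 + 1/4)/4) = -3423 - (-59)*(1 + (1/4)*(5/4)) = -3423 - (-59)*(1 + 5/16) = -3423 - (-59)*21/16 = -3423 - 1*(-1239/16) = -3423 + 1239/16 = -53529/16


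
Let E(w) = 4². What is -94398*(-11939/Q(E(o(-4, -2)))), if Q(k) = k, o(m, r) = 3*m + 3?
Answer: 563508861/8 ≈ 7.0439e+7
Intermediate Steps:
o(m, r) = 3 + 3*m
E(w) = 16
-94398*(-11939/Q(E(o(-4, -2)))) = -94398/(16/(-11939)) = -94398/(16*(-1/11939)) = -94398/(-16/11939) = -94398*(-11939/16) = 563508861/8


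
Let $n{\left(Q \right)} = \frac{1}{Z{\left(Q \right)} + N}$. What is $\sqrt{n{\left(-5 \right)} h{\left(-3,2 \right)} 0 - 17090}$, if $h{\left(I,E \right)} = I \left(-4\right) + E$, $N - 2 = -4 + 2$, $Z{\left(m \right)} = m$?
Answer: $i \sqrt{17090} \approx 130.73 i$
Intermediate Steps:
$N = 0$ ($N = 2 + \left(-4 + 2\right) = 2 - 2 = 0$)
$h{\left(I,E \right)} = E - 4 I$ ($h{\left(I,E \right)} = - 4 I + E = E - 4 I$)
$n{\left(Q \right)} = \frac{1}{Q}$ ($n{\left(Q \right)} = \frac{1}{Q + 0} = \frac{1}{Q}$)
$\sqrt{n{\left(-5 \right)} h{\left(-3,2 \right)} 0 - 17090} = \sqrt{\frac{2 - -12}{-5} \cdot 0 - 17090} = \sqrt{- \frac{2 + 12}{5} \cdot 0 - 17090} = \sqrt{\left(- \frac{1}{5}\right) 14 \cdot 0 - 17090} = \sqrt{\left(- \frac{14}{5}\right) 0 - 17090} = \sqrt{0 - 17090} = \sqrt{-17090} = i \sqrt{17090}$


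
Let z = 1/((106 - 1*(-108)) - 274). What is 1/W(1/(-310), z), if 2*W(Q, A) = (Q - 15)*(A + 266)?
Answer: -37200/74225309 ≈ -0.00050118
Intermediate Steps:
z = -1/60 (z = 1/((106 + 108) - 274) = 1/(214 - 274) = 1/(-60) = -1/60 ≈ -0.016667)
W(Q, A) = (-15 + Q)*(266 + A)/2 (W(Q, A) = ((Q - 15)*(A + 266))/2 = ((-15 + Q)*(266 + A))/2 = (-15 + Q)*(266 + A)/2)
1/W(1/(-310), z) = 1/(-1995 + 133/(-310) - 15/2*(-1/60) + (1/2)*(-1/60)/(-310)) = 1/(-1995 + 133*(-1/310) + 1/8 + (1/2)*(-1/60)*(-1/310)) = 1/(-1995 - 133/310 + 1/8 + 1/37200) = 1/(-74225309/37200) = -37200/74225309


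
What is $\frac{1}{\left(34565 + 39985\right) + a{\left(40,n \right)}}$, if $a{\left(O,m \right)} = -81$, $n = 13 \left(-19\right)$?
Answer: $\frac{1}{74469} \approx 1.3428 \cdot 10^{-5}$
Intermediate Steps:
$n = -247$
$\frac{1}{\left(34565 + 39985\right) + a{\left(40,n \right)}} = \frac{1}{\left(34565 + 39985\right) - 81} = \frac{1}{74550 - 81} = \frac{1}{74469}$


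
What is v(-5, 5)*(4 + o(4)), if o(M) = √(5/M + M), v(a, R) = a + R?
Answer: 0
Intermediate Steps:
v(a, R) = R + a
o(M) = √(M + 5/M)
v(-5, 5)*(4 + o(4)) = (5 - 5)*(4 + √(4 + 5/4)) = 0*(4 + √(4 + 5*(¼))) = 0*(4 + √(4 + 5/4)) = 0*(4 + √(21/4)) = 0*(4 + √21/2) = 0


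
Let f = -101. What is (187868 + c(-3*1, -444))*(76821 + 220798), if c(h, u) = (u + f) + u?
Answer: 55618741101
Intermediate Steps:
c(h, u) = -101 + 2*u (c(h, u) = (u - 101) + u = (-101 + u) + u = -101 + 2*u)
(187868 + c(-3*1, -444))*(76821 + 220798) = (187868 + (-101 + 2*(-444)))*(76821 + 220798) = (187868 + (-101 - 888))*297619 = (187868 - 989)*297619 = 186879*297619 = 55618741101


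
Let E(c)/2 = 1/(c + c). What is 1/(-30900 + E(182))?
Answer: -182/5623799 ≈ -3.2362e-5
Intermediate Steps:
E(c) = 1/c (E(c) = 2/(c + c) = 2/((2*c)) = 2*(1/(2*c)) = 1/c)
1/(-30900 + E(182)) = 1/(-30900 + 1/182) = 1/(-5623799/182) = -182/5623799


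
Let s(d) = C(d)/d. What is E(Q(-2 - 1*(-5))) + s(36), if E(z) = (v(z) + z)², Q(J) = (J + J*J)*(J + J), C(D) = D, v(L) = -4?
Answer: 4625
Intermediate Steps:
Q(J) = 2*J*(J + J²) (Q(J) = (J + J²)*(2*J) = 2*J*(J + J²))
s(d) = 1 (s(d) = d/d = 1)
E(z) = (-4 + z)²
E(Q(-2 - 1*(-5))) + s(36) = (-4 + 2*(-2 - 1*(-5))²*(1 + (-2 - 1*(-5))))² + 1 = (-4 + 2*(-2 + 5)²*(1 + (-2 + 5)))² + 1 = (-4 + 2*3²*(1 + 3))² + 1 = (-4 + 2*9*4)² + 1 = (-4 + 72)² + 1 = 68² + 1 = 4624 + 1 = 4625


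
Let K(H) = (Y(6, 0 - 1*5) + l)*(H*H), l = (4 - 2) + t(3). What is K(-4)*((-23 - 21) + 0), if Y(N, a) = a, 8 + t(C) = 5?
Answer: 4224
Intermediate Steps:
t(C) = -3 (t(C) = -8 + 5 = -3)
l = -1 (l = (4 - 2) - 3 = 2 - 3 = -1)
K(H) = -6*H² (K(H) = ((0 - 1*5) - 1)*(H*H) = ((0 - 5) - 1)*H² = (-5 - 1)*H² = -6*H²)
K(-4)*((-23 - 21) + 0) = (-6*(-4)²)*((-23 - 21) + 0) = (-6*16)*(-44 + 0) = -96*(-44) = 4224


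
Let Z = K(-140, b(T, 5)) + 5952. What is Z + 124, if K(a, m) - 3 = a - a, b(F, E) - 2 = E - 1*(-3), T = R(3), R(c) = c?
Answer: 6079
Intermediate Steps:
T = 3
b(F, E) = 5 + E (b(F, E) = 2 + (E - 1*(-3)) = 2 + (E + 3) = 2 + (3 + E) = 5 + E)
K(a, m) = 3 (K(a, m) = 3 + (a - a) = 3 + 0 = 3)
Z = 5955 (Z = 3 + 5952 = 5955)
Z + 124 = 5955 + 124 = 6079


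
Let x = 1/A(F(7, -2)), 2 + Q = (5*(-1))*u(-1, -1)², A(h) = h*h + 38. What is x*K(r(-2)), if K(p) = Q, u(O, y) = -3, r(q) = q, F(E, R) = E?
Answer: -47/87 ≈ -0.54023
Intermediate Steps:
A(h) = 38 + h² (A(h) = h² + 38 = 38 + h²)
Q = -47 (Q = -2 + (5*(-1))*(-3)² = -2 - 5*9 = -2 - 45 = -47)
K(p) = -47
x = 1/87 (x = 1/(38 + 7²) = 1/(38 + 49) = 1/87 ≈ 0.011494)
x*K(r(-2)) = (1/87)*(-47) = -47/87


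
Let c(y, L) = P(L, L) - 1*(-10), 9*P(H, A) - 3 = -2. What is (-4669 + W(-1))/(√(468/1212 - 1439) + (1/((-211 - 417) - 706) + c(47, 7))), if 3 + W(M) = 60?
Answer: -135770066195544/4486458914305 + 1329584588064*I*√146753/4486458914305 ≈ -30.262 + 113.53*I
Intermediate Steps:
P(H, A) = ⅑ (P(H, A) = ⅓ + (⅑)*(-2) = ⅓ - 2/9 = ⅑)
W(M) = 57 (W(M) = -3 + 60 = 57)
c(y, L) = 91/9 (c(y, L) = ⅑ - 1*(-10) = ⅑ + 10 = 91/9)
(-4669 + W(-1))/(√(468/1212 - 1439) + (1/((-211 - 417) - 706) + c(47, 7))) = (-4669 + 57)/(√(468/1212 - 1439) + (1/((-211 - 417) - 706) + 91/9)) = -4612/(√(468*(1/1212) - 1439) + (1/(-628 - 706) + 91/9)) = -4612/(√(39/101 - 1439) + (1/(-1334) + 91/9)) = -4612/(√(-145300/101) + (-1/1334 + 91/9)) = -4612/(10*I*√146753/101 + 121385/12006) = -4612/(121385/12006 + 10*I*√146753/101)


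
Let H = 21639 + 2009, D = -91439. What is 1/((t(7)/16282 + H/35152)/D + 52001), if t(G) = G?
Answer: 467273589458/24298693921965433 ≈ 1.9230e-5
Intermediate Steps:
H = 23648
1/((t(7)/16282 + H/35152)/D + 52001) = 1/((7/16282 + 23648/35152)/(-91439) + 52001) = 1/((7*(1/16282) + 23648*(1/35152))*(-1/91439) + 52001) = 1/((1/2326 + 1478/2197)*(-1/91439) + 52001) = 1/((3440025/5110222)*(-1/91439) + 52001) = 1/(-3440025/467273589458 + 52001) = 1/(24298693921965433/467273589458) = 467273589458/24298693921965433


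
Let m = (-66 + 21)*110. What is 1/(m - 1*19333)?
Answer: -1/24283 ≈ -4.1181e-5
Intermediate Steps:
m = -4950 (m = -45*110 = -4950)
1/(m - 1*19333) = 1/(-4950 - 1*19333) = 1/(-4950 - 19333) = 1/(-24283) = -1/24283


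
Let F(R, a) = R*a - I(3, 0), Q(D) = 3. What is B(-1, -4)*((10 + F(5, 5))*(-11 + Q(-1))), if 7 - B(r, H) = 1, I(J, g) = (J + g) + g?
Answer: -1536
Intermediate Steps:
I(J, g) = J + 2*g
B(r, H) = 6 (B(r, H) = 7 - 1*1 = 7 - 1 = 6)
F(R, a) = -3 + R*a (F(R, a) = R*a - (3 + 2*0) = R*a - (3 + 0) = R*a - 1*3 = R*a - 3 = -3 + R*a)
B(-1, -4)*((10 + F(5, 5))*(-11 + Q(-1))) = 6*((10 + (-3 + 5*5))*(-11 + 3)) = 6*((10 + (-3 + 25))*(-8)) = 6*((10 + 22)*(-8)) = 6*(32*(-8)) = 6*(-256) = -1536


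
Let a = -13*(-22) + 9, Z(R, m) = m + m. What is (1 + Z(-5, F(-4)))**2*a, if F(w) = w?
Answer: 14455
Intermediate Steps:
Z(R, m) = 2*m
a = 295 (a = 286 + 9 = 295)
(1 + Z(-5, F(-4)))**2*a = (1 + 2*(-4))**2*295 = (1 - 8)**2*295 = (-7)**2*295 = 49*295 = 14455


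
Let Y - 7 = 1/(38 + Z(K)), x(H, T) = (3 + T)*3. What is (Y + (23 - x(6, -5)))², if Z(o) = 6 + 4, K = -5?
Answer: 2989441/2304 ≈ 1297.5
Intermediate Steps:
x(H, T) = 9 + 3*T
Z(o) = 10
Y = 337/48 (Y = 7 + 1/(38 + 10) = 7 + 1/48 = 337/48 ≈ 7.0208)
(Y + (23 - x(6, -5)))² = (337/48 + (23 - (9 + 3*(-5))))² = (337/48 + (23 - (9 - 15)))² = (337/48 + (23 - 1*(-6)))² = (337/48 + (23 + 6))² = (337/48 + 29)² = (1729/48)² = 2989441/2304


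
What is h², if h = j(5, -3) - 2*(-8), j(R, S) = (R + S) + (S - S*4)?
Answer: 729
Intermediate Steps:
j(R, S) = R - 2*S (j(R, S) = (R + S) + (S - 4*S) = (R + S) - 3*S = R - 2*S)
h = 27 (h = (5 - 2*(-3)) - 2*(-8) = (5 + 6) + 16 = 11 + 16 = 27)
h² = 27² = 729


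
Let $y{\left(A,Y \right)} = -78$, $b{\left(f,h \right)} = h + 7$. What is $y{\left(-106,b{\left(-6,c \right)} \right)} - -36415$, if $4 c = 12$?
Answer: $36337$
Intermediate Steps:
$c = 3$ ($c = \frac{1}{4} \cdot 12 = 3$)
$b{\left(f,h \right)} = 7 + h$
$y{\left(-106,b{\left(-6,c \right)} \right)} - -36415 = -78 - -36415 = -78 + 36415 = 36337$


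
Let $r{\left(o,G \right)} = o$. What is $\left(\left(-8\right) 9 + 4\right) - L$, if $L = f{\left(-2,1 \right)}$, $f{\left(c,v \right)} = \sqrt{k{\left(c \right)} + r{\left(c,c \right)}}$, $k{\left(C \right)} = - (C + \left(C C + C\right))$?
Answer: $-68 - i \sqrt{2} \approx -68.0 - 1.4142 i$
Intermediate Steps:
$k{\left(C \right)} = - C^{2} - 2 C$ ($k{\left(C \right)} = - (C + \left(C^{2} + C\right)) = - (C + \left(C + C^{2}\right)) = - (C^{2} + 2 C) = - C^{2} - 2 C$)
$f{\left(c,v \right)} = \sqrt{c - c \left(2 + c\right)}$ ($f{\left(c,v \right)} = \sqrt{- c \left(2 + c\right) + c} = \sqrt{c - c \left(2 + c\right)}$)
$L = i \sqrt{2}$ ($L = \sqrt{- 2 \left(-1 - -2\right)} = \sqrt{- 2 \left(-1 + 2\right)} = \sqrt{\left(-2\right) 1} = \sqrt{-2} = i \sqrt{2} \approx 1.4142 i$)
$\left(\left(-8\right) 9 + 4\right) - L = \left(\left(-8\right) 9 + 4\right) - i \sqrt{2} = \left(-72 + 4\right) - i \sqrt{2} = -68 - i \sqrt{2}$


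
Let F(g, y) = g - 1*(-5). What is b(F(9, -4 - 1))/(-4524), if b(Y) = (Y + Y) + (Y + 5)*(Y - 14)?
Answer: -7/1131 ≈ -0.0061892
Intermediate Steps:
F(g, y) = 5 + g (F(g, y) = g + 5 = 5 + g)
b(Y) = 2*Y + (-14 + Y)*(5 + Y) (b(Y) = 2*Y + (5 + Y)*(-14 + Y) = 2*Y + (-14 + Y)*(5 + Y))
b(F(9, -4 - 1))/(-4524) = (-70 + (5 + 9)² - 7*(5 + 9))/(-4524) = (-70 + 14² - 7*14)*(-1/4524) = (-70 + 196 - 98)*(-1/4524) = 28*(-1/4524) = -7/1131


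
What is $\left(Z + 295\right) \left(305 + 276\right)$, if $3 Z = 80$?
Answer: $\frac{560665}{3} \approx 1.8689 \cdot 10^{5}$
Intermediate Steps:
$Z = \frac{80}{3}$ ($Z = \frac{1}{3} \cdot 80 = \frac{80}{3} \approx 26.667$)
$\left(Z + 295\right) \left(305 + 276\right) = \left(\frac{80}{3} + 295\right) \left(305 + 276\right) = \frac{965}{3} \cdot 581 = \frac{560665}{3}$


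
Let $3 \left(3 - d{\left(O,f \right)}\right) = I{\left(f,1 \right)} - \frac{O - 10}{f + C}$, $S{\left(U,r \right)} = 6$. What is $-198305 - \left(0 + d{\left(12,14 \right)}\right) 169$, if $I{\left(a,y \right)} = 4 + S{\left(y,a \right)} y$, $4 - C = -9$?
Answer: $- \frac{16058480}{81} \approx -1.9825 \cdot 10^{5}$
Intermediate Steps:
$C = 13$ ($C = 4 - -9 = 4 + 9 = 13$)
$I{\left(a,y \right)} = 4 + 6 y$
$d{\left(O,f \right)} = - \frac{1}{3} + \frac{-10 + O}{3 \left(13 + f\right)}$ ($d{\left(O,f \right)} = 3 - \frac{\left(4 + 6 \cdot 1\right) - \frac{O - 10}{f + 13}}{3} = 3 - \frac{\left(4 + 6\right) - \frac{O - 10}{13 + f}}{3} = 3 - \frac{10 - \frac{-10 + O}{13 + f}}{3} = 3 + \left(- \frac{10}{3} + \frac{-10 + O}{3 \left(13 + f\right)}\right) = - \frac{1}{3} + \frac{-10 + O}{3 \left(13 + f\right)}$)
$-198305 - \left(0 + d{\left(12,14 \right)}\right) 169 = -198305 - \left(0 + \frac{-23 + 12 - 14}{3 \left(13 + 14\right)}\right) 169 = -198305 - \left(0 + \frac{-23 + 12 - 14}{3 \cdot 27}\right) 169 = -198305 - \left(0 + \frac{1}{3} \cdot \frac{1}{27} \left(-25\right)\right) 169 = -198305 - \left(0 - \frac{25}{81}\right) 169 = -198305 - \left(- \frac{25}{81}\right) 169 = -198305 - - \frac{4225}{81} = -198305 + \frac{4225}{81} = - \frac{16058480}{81}$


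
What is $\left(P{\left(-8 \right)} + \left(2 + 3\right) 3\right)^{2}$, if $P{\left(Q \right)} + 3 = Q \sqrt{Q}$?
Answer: $-368 - 384 i \sqrt{2} \approx -368.0 - 543.06 i$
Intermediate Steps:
$P{\left(Q \right)} = -3 + Q^{\frac{3}{2}}$ ($P{\left(Q \right)} = -3 + Q \sqrt{Q} = -3 + Q^{\frac{3}{2}}$)
$\left(P{\left(-8 \right)} + \left(2 + 3\right) 3\right)^{2} = \left(\left(-3 + \left(-8\right)^{\frac{3}{2}}\right) + \left(2 + 3\right) 3\right)^{2} = \left(\left(-3 - 16 i \sqrt{2}\right) + 5 \cdot 3\right)^{2} = \left(\left(-3 - 16 i \sqrt{2}\right) + 15\right)^{2} = \left(12 - 16 i \sqrt{2}\right)^{2}$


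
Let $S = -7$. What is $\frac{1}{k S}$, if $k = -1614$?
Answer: $\frac{1}{11298} \approx 8.8511 \cdot 10^{-5}$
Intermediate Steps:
$\frac{1}{k S} = \frac{1}{\left(-1614\right) \left(-7\right)} = \frac{1}{11298}$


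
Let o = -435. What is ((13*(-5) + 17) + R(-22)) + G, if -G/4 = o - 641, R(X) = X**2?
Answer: 4740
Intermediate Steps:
G = 4304 (G = -4*(-435 - 641) = -4*(-1076) = 4304)
((13*(-5) + 17) + R(-22)) + G = ((13*(-5) + 17) + (-22)**2) + 4304 = ((-65 + 17) + 484) + 4304 = (-48 + 484) + 4304 = 436 + 4304 = 4740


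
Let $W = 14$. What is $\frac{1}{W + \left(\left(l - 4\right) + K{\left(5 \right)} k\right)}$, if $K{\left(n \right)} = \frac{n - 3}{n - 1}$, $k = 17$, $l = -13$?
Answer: $\frac{2}{11} \approx 0.18182$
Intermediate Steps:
$K{\left(n \right)} = \frac{-3 + n}{-1 + n}$
$\frac{1}{W + \left(\left(l - 4\right) + K{\left(5 \right)} k\right)} = \frac{1}{14 + \left(\left(-13 - 4\right) + \frac{-3 + 5}{-1 + 5} \cdot 17\right)} = \frac{1}{14 - \left(17 - \frac{1}{4} \cdot 2 \cdot 17\right)} = \frac{1}{14 + \left(-17 + \frac{1}{2} \cdot 17\right)} = \frac{1}{14 + \left(-17 + \frac{17}{2}\right)} = \frac{1}{14 - \frac{17}{2}} = \frac{1}{\frac{11}{2}} = \frac{2}{11}$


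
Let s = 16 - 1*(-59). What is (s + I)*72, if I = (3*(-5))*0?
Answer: 5400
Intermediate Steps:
I = 0 (I = -15*0 = 0)
s = 75 (s = 16 + 59 = 75)
(s + I)*72 = (75 + 0)*72 = 75*72 = 5400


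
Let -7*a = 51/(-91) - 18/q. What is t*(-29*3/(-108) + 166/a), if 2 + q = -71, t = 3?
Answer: 92650147/8340 ≈ 11109.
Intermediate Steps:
q = -73 (q = -2 - 71 = -73)
a = 2085/46501 (a = -(51/(-91) - 18/(-73))/7 = -(51*(-1/91) - 18*(-1/73))/7 = -(-51/91 + 18/73)/7 = -1/7*(-2085/6643) = 2085/46501 ≈ 0.044838)
t*(-29*3/(-108) + 166/a) = 3*(-29*3/(-108) + 166/(2085/46501)) = 3*(-87*(-1/108) + 166*(46501/2085)) = 3*(29/36 + 7719166/2085) = 3*(92650147/25020) = 92650147/8340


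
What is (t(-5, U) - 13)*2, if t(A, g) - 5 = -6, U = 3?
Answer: -28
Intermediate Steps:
t(A, g) = -1 (t(A, g) = 5 - 6 = -1)
(t(-5, U) - 13)*2 = (-1 - 13)*2 = -14*2 = -28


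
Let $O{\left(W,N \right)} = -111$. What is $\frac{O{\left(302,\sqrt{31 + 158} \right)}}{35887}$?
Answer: $- \frac{111}{35887} \approx -0.003093$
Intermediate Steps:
$\frac{O{\left(302,\sqrt{31 + 158} \right)}}{35887} = - \frac{111}{35887}$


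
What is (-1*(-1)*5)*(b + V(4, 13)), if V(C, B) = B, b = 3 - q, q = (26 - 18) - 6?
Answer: 70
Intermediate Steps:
q = 2 (q = 8 - 6 = 2)
b = 1 (b = 3 - 1*2 = 3 - 2 = 1)
(-1*(-1)*5)*(b + V(4, 13)) = (-1*(-1)*5)*(1 + 13) = (1*5)*14 = 5*14 = 70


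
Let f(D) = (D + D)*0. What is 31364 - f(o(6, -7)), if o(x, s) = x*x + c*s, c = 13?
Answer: 31364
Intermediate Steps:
o(x, s) = x**2 + 13*s (o(x, s) = x*x + 13*s = x**2 + 13*s)
f(D) = 0 (f(D) = (2*D)*0 = 0)
31364 - f(o(6, -7)) = 31364 - 1*0 = 31364 + 0 = 31364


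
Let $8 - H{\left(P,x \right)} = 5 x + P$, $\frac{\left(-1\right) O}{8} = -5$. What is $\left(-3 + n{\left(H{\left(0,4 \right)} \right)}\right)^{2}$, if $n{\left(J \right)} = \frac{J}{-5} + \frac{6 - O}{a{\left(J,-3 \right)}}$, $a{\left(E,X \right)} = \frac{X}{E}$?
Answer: $\frac{466489}{25} \approx 18660.0$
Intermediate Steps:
$O = 40$ ($O = \left(-8\right) \left(-5\right) = 40$)
$H{\left(P,x \right)} = 8 - P - 5 x$ ($H{\left(P,x \right)} = 8 - \left(5 x + P\right) = 8 - \left(P + 5 x\right) = 8 - P - 5 x$)
$n{\left(J \right)} = \frac{167 J}{15}$ ($n{\left(J \right)} = \frac{J}{-5} + \frac{6 - 40}{\left(-3\right) \frac{1}{J}} = J \left(- \frac{1}{5}\right) + \left(6 - 40\right) \left(- \frac{J}{3}\right) = - \frac{J}{5} - 34 \left(- \frac{J}{3}\right) = - \frac{J}{5} + \frac{34 J}{3} = \frac{167 J}{15}$)
$\left(-3 + n{\left(H{\left(0,4 \right)} \right)}\right)^{2} = \left(-3 + \frac{167 \left(8 - 0 - 20\right)}{15}\right)^{2} = \left(-3 + \frac{167 \left(8 + 0 - 20\right)}{15}\right)^{2} = \left(-3 + \frac{167}{15} \left(-12\right)\right)^{2} = \left(-3 - \frac{668}{5}\right)^{2} = \left(- \frac{683}{5}\right)^{2} = \frac{466489}{25}$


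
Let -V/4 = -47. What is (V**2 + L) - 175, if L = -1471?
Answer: 33698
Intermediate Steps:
V = 188 (V = -4*(-47) = 188)
(V**2 + L) - 175 = (188**2 - 1471) - 175 = (35344 - 1471) - 175 = 33873 - 175 = 33698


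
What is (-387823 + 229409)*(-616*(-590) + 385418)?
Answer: -118629591212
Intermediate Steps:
(-387823 + 229409)*(-616*(-590) + 385418) = -158414*(363440 + 385418) = -158414*748858 = -118629591212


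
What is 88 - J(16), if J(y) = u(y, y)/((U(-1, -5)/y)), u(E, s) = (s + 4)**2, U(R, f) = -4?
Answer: 1688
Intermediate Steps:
u(E, s) = (4 + s)**2
J(y) = -y*(4 + y)**2/4 (J(y) = (4 + y)**2/((-4/y)) = (4 + y)**2*(-y/4) = -y*(4 + y)**2/4)
88 - J(16) = 88 - (-1)*16*(4 + 16)**2/4 = 88 - (-1)*16*20**2/4 = 88 - (-1)*16*400/4 = 88 - 1*(-1600) = 88 + 1600 = 1688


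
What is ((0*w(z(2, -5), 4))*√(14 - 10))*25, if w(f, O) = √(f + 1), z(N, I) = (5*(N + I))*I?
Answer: 0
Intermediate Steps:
z(N, I) = I*(5*I + 5*N) (z(N, I) = (5*(I + N))*I = (5*I + 5*N)*I = I*(5*I + 5*N))
w(f, O) = √(1 + f)
((0*w(z(2, -5), 4))*√(14 - 10))*25 = ((0*√(1 + 5*(-5)*(-5 + 2)))*√(14 - 10))*25 = ((0*√(1 + 5*(-5)*(-3)))*√4)*25 = ((0*√(1 + 75))*2)*25 = ((0*√76)*2)*25 = ((0*(2*√19))*2)*25 = (0*2)*25 = 0*25 = 0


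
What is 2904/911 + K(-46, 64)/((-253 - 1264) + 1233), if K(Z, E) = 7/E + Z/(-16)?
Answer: 52609103/16558336 ≈ 3.1772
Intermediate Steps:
K(Z, E) = 7/E - Z/16 (K(Z, E) = 7/E + Z*(-1/16) = 7/E - Z/16)
2904/911 + K(-46, 64)/((-253 - 1264) + 1233) = 2904/911 + (7/64 - 1/16*(-46))/((-253 - 1264) + 1233) = 2904*(1/911) + (7*(1/64) + 23/8)/(-1517 + 1233) = 2904/911 + (7/64 + 23/8)/(-284) = 2904/911 + (191/64)*(-1/284) = 2904/911 - 191/18176 = 52609103/16558336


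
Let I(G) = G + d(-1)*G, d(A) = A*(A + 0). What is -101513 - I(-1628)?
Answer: -98257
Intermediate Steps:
d(A) = A² (d(A) = A*A = A²)
I(G) = 2*G (I(G) = G + (-1)²*G = G + 1*G = G + G = 2*G)
-101513 - I(-1628) = -101513 - 2*(-1628) = -101513 - 1*(-3256) = -101513 + 3256 = -98257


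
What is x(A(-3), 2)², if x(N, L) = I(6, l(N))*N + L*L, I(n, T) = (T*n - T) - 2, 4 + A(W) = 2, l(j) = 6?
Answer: 2704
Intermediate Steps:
A(W) = -2 (A(W) = -4 + 2 = -2)
I(n, T) = -2 - T + T*n (I(n, T) = (-T + T*n) - 2 = -2 - T + T*n)
x(N, L) = L² + 28*N (x(N, L) = (-2 - 1*6 + 6*6)*N + L*L = (-2 - 6 + 36)*N + L² = 28*N + L² = L² + 28*N)
x(A(-3), 2)² = (2² + 28*(-2))² = (4 - 56)² = (-52)² = 2704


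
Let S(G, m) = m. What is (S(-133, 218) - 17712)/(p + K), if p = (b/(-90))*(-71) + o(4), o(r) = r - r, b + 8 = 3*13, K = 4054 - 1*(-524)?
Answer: -1574460/414221 ≈ -3.8010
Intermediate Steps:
K = 4578 (K = 4054 + 524 = 4578)
b = 31 (b = -8 + 3*13 = -8 + 39 = 31)
o(r) = 0
p = 2201/90 (p = (31/(-90))*(-71) + 0 = (31*(-1/90))*(-71) + 0 = -31/90*(-71) + 0 = 2201/90 + 0 = 2201/90 ≈ 24.456)
(S(-133, 218) - 17712)/(p + K) = (218 - 17712)/(2201/90 + 4578) = -17494/414221/90 = -17494*90/414221 = -1574460/414221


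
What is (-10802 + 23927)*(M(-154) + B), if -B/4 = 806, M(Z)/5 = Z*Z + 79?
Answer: 1519231875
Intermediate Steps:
M(Z) = 395 + 5*Z**2 (M(Z) = 5*(Z*Z + 79) = 5*(Z**2 + 79) = 5*(79 + Z**2) = 395 + 5*Z**2)
B = -3224 (B = -4*806 = -3224)
(-10802 + 23927)*(M(-154) + B) = (-10802 + 23927)*((395 + 5*(-154)**2) - 3224) = 13125*((395 + 5*23716) - 3224) = 13125*((395 + 118580) - 3224) = 13125*(118975 - 3224) = 13125*115751 = 1519231875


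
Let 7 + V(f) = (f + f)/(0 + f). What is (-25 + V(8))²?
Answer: 900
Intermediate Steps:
V(f) = -5 (V(f) = -7 + (f + f)/(0 + f) = -7 + (2*f)/f = -7 + 2 = -5)
(-25 + V(8))² = (-25 - 5)² = (-30)² = 900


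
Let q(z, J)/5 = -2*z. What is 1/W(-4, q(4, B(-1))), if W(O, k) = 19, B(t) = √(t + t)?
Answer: 1/19 ≈ 0.052632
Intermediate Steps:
B(t) = √2*√t (B(t) = √(2*t) = √2*√t)
q(z, J) = -10*z (q(z, J) = 5*(-2*z) = -10*z)
1/W(-4, q(4, B(-1))) = 1/19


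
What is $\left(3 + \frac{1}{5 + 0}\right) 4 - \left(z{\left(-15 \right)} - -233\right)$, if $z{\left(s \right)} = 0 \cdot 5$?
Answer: $- \frac{1101}{5} \approx -220.2$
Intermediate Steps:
$z{\left(s \right)} = 0$
$\left(3 + \frac{1}{5 + 0}\right) 4 - \left(z{\left(-15 \right)} - -233\right) = \left(3 + \frac{1}{5 + 0}\right) 4 - \left(0 - -233\right) = \left(3 + \frac{1}{5}\right) 4 - \left(0 + 233\right) = \left(3 + \frac{1}{5}\right) 4 - 233 = \frac{16}{5} \cdot 4 - 233 = \frac{64}{5} - 233 = - \frac{1101}{5}$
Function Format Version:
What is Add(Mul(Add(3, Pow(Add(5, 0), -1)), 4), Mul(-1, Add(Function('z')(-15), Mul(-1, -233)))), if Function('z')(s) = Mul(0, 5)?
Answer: Rational(-1101, 5) ≈ -220.20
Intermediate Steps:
Function('z')(s) = 0
Add(Mul(Add(3, Pow(Add(5, 0), -1)), 4), Mul(-1, Add(Function('z')(-15), Mul(-1, -233)))) = Add(Mul(Add(3, Pow(Add(5, 0), -1)), 4), Mul(-1, Add(0, Mul(-1, -233)))) = Add(Mul(Add(3, Pow(5, -1)), 4), Mul(-1, Add(0, 233))) = Add(Mul(Add(3, Rational(1, 5)), 4), Mul(-1, 233)) = Add(Mul(Rational(16, 5), 4), -233) = Add(Rational(64, 5), -233) = Rational(-1101, 5)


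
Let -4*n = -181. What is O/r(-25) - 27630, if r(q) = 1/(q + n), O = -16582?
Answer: -726831/2 ≈ -3.6342e+5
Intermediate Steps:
n = 181/4 (n = -¼*(-181) = 181/4 ≈ 45.250)
r(q) = 1/(181/4 + q) (r(q) = 1/(q + 181/4) = 1/(181/4 + q))
O/r(-25) - 27630 = -16582/(4/(181 + 4*(-25))) - 27630 = -16582/(4/(181 - 100)) - 27630 = -16582/(4/81) - 27630 = -16582/(4*(1/81)) - 27630 = -16582/4/81 - 27630 = -16582*81/4 - 27630 = -671571/2 - 27630 = -726831/2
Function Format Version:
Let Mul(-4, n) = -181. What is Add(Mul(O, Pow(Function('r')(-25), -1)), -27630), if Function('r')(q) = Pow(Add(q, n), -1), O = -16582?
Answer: Rational(-726831, 2) ≈ -3.6342e+5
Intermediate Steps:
n = Rational(181, 4) (n = Mul(Rational(-1, 4), -181) = Rational(181, 4) ≈ 45.250)
Function('r')(q) = Pow(Add(Rational(181, 4), q), -1) (Function('r')(q) = Pow(Add(q, Rational(181, 4)), -1) = Pow(Add(Rational(181, 4), q), -1))
Add(Mul(O, Pow(Function('r')(-25), -1)), -27630) = Add(Mul(-16582, Pow(Mul(4, Pow(Add(181, Mul(4, -25)), -1)), -1)), -27630) = Add(Mul(-16582, Pow(Mul(4, Pow(Add(181, -100), -1)), -1)), -27630) = Add(Mul(-16582, Pow(Mul(4, Pow(81, -1)), -1)), -27630) = Add(Mul(-16582, Pow(Mul(4, Rational(1, 81)), -1)), -27630) = Add(Mul(-16582, Pow(Rational(4, 81), -1)), -27630) = Add(Mul(-16582, Rational(81, 4)), -27630) = Add(Rational(-671571, 2), -27630) = Rational(-726831, 2)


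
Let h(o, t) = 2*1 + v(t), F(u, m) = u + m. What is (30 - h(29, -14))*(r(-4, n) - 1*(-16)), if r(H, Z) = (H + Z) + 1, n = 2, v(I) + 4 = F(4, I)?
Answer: 630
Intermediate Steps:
F(u, m) = m + u
v(I) = I (v(I) = -4 + (I + 4) = -4 + (4 + I) = I)
h(o, t) = 2 + t (h(o, t) = 2*1 + t = 2 + t)
r(H, Z) = 1 + H + Z
(30 - h(29, -14))*(r(-4, n) - 1*(-16)) = (30 - (2 - 14))*((1 - 4 + 2) - 1*(-16)) = (30 - 1*(-12))*(-1 + 16) = (30 + 12)*15 = 42*15 = 630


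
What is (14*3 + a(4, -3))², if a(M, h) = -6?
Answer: 1296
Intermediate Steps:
(14*3 + a(4, -3))² = (14*3 - 6)² = (42 - 6)² = 36² = 1296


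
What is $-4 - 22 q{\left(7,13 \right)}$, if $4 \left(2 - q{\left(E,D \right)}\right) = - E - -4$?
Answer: $- \frac{129}{2} \approx -64.5$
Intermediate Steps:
$q{\left(E,D \right)} = 1 + \frac{E}{4}$ ($q{\left(E,D \right)} = 2 - \frac{- E - -4}{4} = 2 - \frac{- E + 4}{4} = 2 - \frac{4 - E}{4} = 2 + \left(-1 + \frac{E}{4}\right) = 1 + \frac{E}{4}$)
$-4 - 22 q{\left(7,13 \right)} = -4 - 22 \left(1 + \frac{1}{4} \cdot 7\right) = -4 - 22 \left(1 + \frac{7}{4}\right) = -4 - \frac{121}{2} = - \frac{129}{2}$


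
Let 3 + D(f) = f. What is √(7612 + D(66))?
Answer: 5*√307 ≈ 87.607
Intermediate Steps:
D(f) = -3 + f
√(7612 + D(66)) = √(7612 + (-3 + 66)) = √(7612 + 63) = √7675 = 5*√307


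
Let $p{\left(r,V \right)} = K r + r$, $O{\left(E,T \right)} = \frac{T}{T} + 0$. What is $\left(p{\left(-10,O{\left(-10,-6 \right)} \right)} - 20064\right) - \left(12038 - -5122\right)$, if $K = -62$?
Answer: $-36614$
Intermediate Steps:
$O{\left(E,T \right)} = 1$ ($O{\left(E,T \right)} = 1 + 0 = 1$)
$p{\left(r,V \right)} = - 61 r$ ($p{\left(r,V \right)} = - 62 r + r = - 61 r$)
$\left(p{\left(-10,O{\left(-10,-6 \right)} \right)} - 20064\right) - \left(12038 - -5122\right) = \left(\left(-61\right) \left(-10\right) - 20064\right) - \left(12038 - -5122\right) = \left(610 - 20064\right) - \left(12038 + 5122\right) = -19454 - 17160 = -36614$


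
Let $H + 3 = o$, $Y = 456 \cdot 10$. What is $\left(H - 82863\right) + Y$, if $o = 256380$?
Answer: $178074$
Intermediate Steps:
$Y = 4560$
$H = 256377$ ($H = -3 + 256380 = 256377$)
$\left(H - 82863\right) + Y = \left(256377 - 82863\right) + 4560 = 173514 + 4560 = 178074$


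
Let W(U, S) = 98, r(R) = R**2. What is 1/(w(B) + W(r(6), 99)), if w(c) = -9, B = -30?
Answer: 1/89 ≈ 0.011236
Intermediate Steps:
1/(w(B) + W(r(6), 99)) = 1/(-9 + 98) = 1/89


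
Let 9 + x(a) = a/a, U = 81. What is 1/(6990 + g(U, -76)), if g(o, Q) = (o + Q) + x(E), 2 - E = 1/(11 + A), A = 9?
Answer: 1/6987 ≈ 0.00014312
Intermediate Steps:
E = 39/20 (E = 2 - 1/(11 + 9) = 2 - 1/20 = 39/20 ≈ 1.9500)
x(a) = -8 (x(a) = -9 + a/a = -9 + 1 = -8)
g(o, Q) = -8 + Q + o (g(o, Q) = (o + Q) - 8 = (Q + o) - 8 = -8 + Q + o)
1/(6990 + g(U, -76)) = 1/(6990 + (-8 - 76 + 81)) = 1/(6990 - 3) = 1/6987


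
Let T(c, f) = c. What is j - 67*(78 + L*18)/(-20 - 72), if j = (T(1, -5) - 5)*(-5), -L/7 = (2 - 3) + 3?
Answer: -4909/46 ≈ -106.72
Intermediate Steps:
L = -14 (L = -7*((2 - 3) + 3) = -7*(-1 + 3) = -7*2 = -14)
j = 20 (j = (1 - 5)*(-5) = -4*(-5) = 20)
j - 67*(78 + L*18)/(-20 - 72) = 20 - 67*(78 - 14*18)/(-20 - 72) = 20 - 67*(78 - 252)/(-92) = 20 - (-11658)*(-1)/92 = 20 - 67*87/46 = 20 - 5829/46 = -4909/46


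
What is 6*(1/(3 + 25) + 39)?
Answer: 3279/14 ≈ 234.21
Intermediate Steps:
6*(1/(3 + 25) + 39) = 6*(1/28 + 39) = 6*(1093/28) = 3279/14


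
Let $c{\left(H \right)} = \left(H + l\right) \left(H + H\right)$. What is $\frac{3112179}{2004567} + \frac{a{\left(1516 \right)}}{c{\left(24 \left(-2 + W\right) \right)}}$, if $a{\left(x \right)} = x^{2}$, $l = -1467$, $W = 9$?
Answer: $- \frac{67680292502}{18227527731} \approx -3.7131$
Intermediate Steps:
$c{\left(H \right)} = 2 H \left(-1467 + H\right)$ ($c{\left(H \right)} = \left(H - 1467\right) \left(H + H\right) = \left(-1467 + H\right) 2 H = 2 H \left(-1467 + H\right)$)
$\frac{3112179}{2004567} + \frac{a{\left(1516 \right)}}{c{\left(24 \left(-2 + W\right) \right)}} = \frac{3112179}{2004567} + \frac{1516^{2}}{2 \cdot 24 \left(-2 + 9\right) \left(-1467 + 24 \left(-2 + 9\right)\right)} = 3112179 \cdot \frac{1}{2004567} + \frac{2298256}{2 \cdot 24 \cdot 7 \left(-1467 + 24 \cdot 7\right)} = \frac{1037393}{668189} + \frac{2298256}{2 \cdot 168 \left(-1467 + 168\right)} = \frac{1037393}{668189} + \frac{2298256}{2 \cdot 168 \left(-1299\right)} = \frac{1037393}{668189} + \frac{2298256}{-436464} = \frac{1037393}{668189} + 2298256 \left(- \frac{1}{436464}\right) = \frac{1037393}{668189} - \frac{143641}{27279} = - \frac{67680292502}{18227527731}$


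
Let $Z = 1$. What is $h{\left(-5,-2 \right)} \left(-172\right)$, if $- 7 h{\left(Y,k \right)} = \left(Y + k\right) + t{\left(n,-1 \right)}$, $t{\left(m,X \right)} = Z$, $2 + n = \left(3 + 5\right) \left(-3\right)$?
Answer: $- \frac{1032}{7} \approx -147.43$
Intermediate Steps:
$n = -26$ ($n = -2 + \left(3 + 5\right) \left(-3\right) = -2 + 8 \left(-3\right) = -2 - 24 = -26$)
$t{\left(m,X \right)} = 1$
$h{\left(Y,k \right)} = - \frac{1}{7} - \frac{Y}{7} - \frac{k}{7}$ ($h{\left(Y,k \right)} = - \frac{\left(Y + k\right) + 1}{7} = - \frac{1 + Y + k}{7} = - \frac{1}{7} - \frac{Y}{7} - \frac{k}{7}$)
$h{\left(-5,-2 \right)} \left(-172\right) = \left(- \frac{1}{7} - - \frac{5}{7} - - \frac{2}{7}\right) \left(-172\right) = \left(- \frac{1}{7} + \frac{5}{7} + \frac{2}{7}\right) \left(-172\right) = \frac{6}{7} \left(-172\right) = - \frac{1032}{7}$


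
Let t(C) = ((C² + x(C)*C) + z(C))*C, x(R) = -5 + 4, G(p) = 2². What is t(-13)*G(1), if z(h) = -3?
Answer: -9308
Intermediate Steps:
G(p) = 4
x(R) = -1
t(C) = C*(-3 + C² - C) (t(C) = ((C² - C) - 3)*C = (-3 + C² - C)*C = C*(-3 + C² - C))
t(-13)*G(1) = -13*(-3 + (-13)² - 1*(-13))*4 = -13*(-3 + 169 + 13)*4 = -13*179*4 = -2327*4 = -9308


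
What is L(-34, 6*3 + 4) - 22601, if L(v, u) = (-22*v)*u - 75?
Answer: -6220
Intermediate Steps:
L(v, u) = -75 - 22*u*v (L(v, u) = -22*u*v - 75 = -75 - 22*u*v)
L(-34, 6*3 + 4) - 22601 = (-75 - 22*(6*3 + 4)*(-34)) - 22601 = (-75 - 22*(18 + 4)*(-34)) - 22601 = (-75 - 22*22*(-34)) - 22601 = (-75 + 16456) - 22601 = 16381 - 22601 = -6220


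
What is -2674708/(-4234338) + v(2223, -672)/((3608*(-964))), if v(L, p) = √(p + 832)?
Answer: 1337354/2117169 - √10/869528 ≈ 0.63167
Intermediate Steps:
v(L, p) = √(832 + p)
-2674708/(-4234338) + v(2223, -672)/((3608*(-964))) = -2674708/(-4234338) + √(832 - 672)/((3608*(-964))) = -2674708*(-1/4234338) + √160/(-3478112) = 1337354/2117169 + (4*√10)*(-1/3478112) = 1337354/2117169 - √10/869528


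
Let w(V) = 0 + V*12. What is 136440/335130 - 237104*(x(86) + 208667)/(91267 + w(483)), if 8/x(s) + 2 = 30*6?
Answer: -1696197661657348/3327650993 ≈ -5.0973e+5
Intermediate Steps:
w(V) = 12*V (w(V) = 0 + 12*V = 12*V)
x(s) = 4/89 (x(s) = 8/(-2 + 30*6) = 8/(-2 + 180) = 8/178 = 8*(1/178) = 4/89)
136440/335130 - 237104*(x(86) + 208667)/(91267 + w(483)) = 136440/335130 - 237104*(4/89 + 208667)/(91267 + 12*483) = 136440*(1/335130) - 237104*18571367/(89*(91267 + 5796)) = 4548/11171 - 237104/(97063*(89/18571367)) = 4548/11171 - 237104/8638607/18571367 = 4548/11171 - 237104*18571367/8638607 = 4548/11171 - 151839496592/297883 = -1696197661657348/3327650993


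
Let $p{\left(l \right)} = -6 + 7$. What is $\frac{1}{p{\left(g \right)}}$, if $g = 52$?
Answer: $1$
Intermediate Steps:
$p{\left(l \right)} = 1$
$\frac{1}{p{\left(g \right)}} = 1^{-1} = 1$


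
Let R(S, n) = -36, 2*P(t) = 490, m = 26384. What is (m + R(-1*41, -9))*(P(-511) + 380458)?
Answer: 10030762644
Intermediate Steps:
P(t) = 245 (P(t) = (1/2)*490 = 245)
(m + R(-1*41, -9))*(P(-511) + 380458) = (26384 - 36)*(245 + 380458) = 26348*380703 = 10030762644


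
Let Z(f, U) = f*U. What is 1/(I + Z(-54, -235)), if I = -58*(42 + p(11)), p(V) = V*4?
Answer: 1/7702 ≈ 0.00012984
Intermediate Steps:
p(V) = 4*V
Z(f, U) = U*f
I = -4988 (I = -58*(42 + 4*11) = -58*(42 + 44) = -58*86 = -4988)
1/(I + Z(-54, -235)) = 1/(-4988 - 235*(-54)) = 1/(-4988 + 12690) = 1/7702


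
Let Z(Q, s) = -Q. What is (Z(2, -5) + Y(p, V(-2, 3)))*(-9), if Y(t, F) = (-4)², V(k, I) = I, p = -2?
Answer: -126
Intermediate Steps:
Y(t, F) = 16
(Z(2, -5) + Y(p, V(-2, 3)))*(-9) = (-1*2 + 16)*(-9) = (-2 + 16)*(-9) = 14*(-9) = -126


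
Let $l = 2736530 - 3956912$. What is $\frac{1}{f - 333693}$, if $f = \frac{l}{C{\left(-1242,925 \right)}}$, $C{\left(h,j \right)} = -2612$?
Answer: $- \frac{1306}{435192867} \approx -3.001 \cdot 10^{-6}$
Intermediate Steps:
$l = -1220382$
$f = \frac{610191}{1306}$ ($f = - \frac{1220382}{-2612} = \left(-1220382\right) \left(- \frac{1}{2612}\right) = \frac{610191}{1306} \approx 467.22$)
$\frac{1}{f - 333693} = \frac{1}{\frac{610191}{1306} - 333693} = \frac{1}{- \frac{435192867}{1306}} = - \frac{1306}{435192867}$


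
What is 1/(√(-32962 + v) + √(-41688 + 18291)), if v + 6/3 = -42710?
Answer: -I/(√23397 + √75674) ≈ -0.0023362*I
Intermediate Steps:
v = -42712 (v = -2 - 42710 = -42712)
1/(√(-32962 + v) + √(-41688 + 18291)) = 1/(√(-32962 - 42712) + √(-41688 + 18291)) = 1/(√(-75674) + √(-23397)) = 1/(I*√75674 + I*√23397) = 1/(I*√23397 + I*√75674)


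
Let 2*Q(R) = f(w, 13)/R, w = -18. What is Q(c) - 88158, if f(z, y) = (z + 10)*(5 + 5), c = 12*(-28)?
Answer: -3702631/42 ≈ -88158.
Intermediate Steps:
c = -336
f(z, y) = 100 + 10*z (f(z, y) = (10 + z)*10 = 100 + 10*z)
Q(R) = -40/R (Q(R) = ((100 + 10*(-18))/R)/2 = ((100 - 180)/R)/2 = (-80/R)/2 = -40/R)
Q(c) - 88158 = -40/(-336) - 88158 = -40*(-1/336) - 88158 = 5/42 - 88158 = -3702631/42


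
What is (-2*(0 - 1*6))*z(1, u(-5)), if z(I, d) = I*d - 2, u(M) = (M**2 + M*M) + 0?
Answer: 576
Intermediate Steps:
u(M) = 2*M**2 (u(M) = (M**2 + M**2) + 0 = 2*M**2 + 0 = 2*M**2)
z(I, d) = -2 + I*d
(-2*(0 - 1*6))*z(1, u(-5)) = (-2*(0 - 1*6))*(-2 + 1*(2*(-5)**2)) = (-2*(0 - 6))*(-2 + 1*(2*25)) = (-2*(-6))*(-2 + 1*50) = 12*(-2 + 50) = 12*48 = 576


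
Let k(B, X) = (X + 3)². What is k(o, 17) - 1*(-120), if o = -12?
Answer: 520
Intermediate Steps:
k(B, X) = (3 + X)²
k(o, 17) - 1*(-120) = (3 + 17)² - 1*(-120) = 20² + 120 = 400 + 120 = 520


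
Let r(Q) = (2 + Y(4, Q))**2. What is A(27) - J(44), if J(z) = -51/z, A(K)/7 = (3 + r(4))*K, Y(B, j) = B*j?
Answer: 2719383/44 ≈ 61804.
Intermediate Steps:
r(Q) = (2 + 4*Q)**2
A(K) = 2289*K (A(K) = 7*((3 + 4*(1 + 2*4)**2)*K) = 7*((3 + 4*(1 + 8)**2)*K) = 7*((3 + 4*9**2)*K) = 7*((3 + 4*81)*K) = 7*((3 + 324)*K) = 7*(327*K) = 2289*K)
A(27) - J(44) = 2289*27 - (-51)/44 = 61803 - (-51)/44 = 61803 - 1*(-51/44) = 61803 + 51/44 = 2719383/44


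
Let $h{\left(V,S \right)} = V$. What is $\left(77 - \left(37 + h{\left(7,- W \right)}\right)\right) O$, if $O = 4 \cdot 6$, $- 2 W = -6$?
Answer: $792$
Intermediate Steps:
$W = 3$ ($W = \left(- \frac{1}{2}\right) \left(-6\right) = 3$)
$O = 24$
$\left(77 - \left(37 + h{\left(7,- W \right)}\right)\right) O = \left(77 - 44\right) 24 = 33 \cdot 24 = 792$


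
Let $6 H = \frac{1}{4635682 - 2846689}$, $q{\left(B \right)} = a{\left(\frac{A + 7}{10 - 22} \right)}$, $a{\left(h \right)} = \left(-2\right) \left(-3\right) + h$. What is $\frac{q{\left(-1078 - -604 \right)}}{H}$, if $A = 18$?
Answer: $\frac{84082671}{2} \approx 4.2041 \cdot 10^{7}$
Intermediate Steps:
$a{\left(h \right)} = 6 + h$
$q{\left(B \right)} = \frac{47}{12}$ ($q{\left(B \right)} = 6 + \frac{18 + 7}{10 - 22} = 6 + \frac{25}{-12} = 6 + 25 \left(- \frac{1}{12}\right) = 6 - \frac{25}{12} = \frac{47}{12}$)
$H = \frac{1}{10733958}$ ($H = \frac{1}{6 \left(4635682 - 2846689\right)} = \frac{1}{6 \cdot 1788993} = \frac{1}{6} \cdot \frac{1}{1788993} = \frac{1}{10733958} \approx 9.3162 \cdot 10^{-8}$)
$\frac{q{\left(-1078 - -604 \right)}}{H} = \frac{47 \frac{1}{\frac{1}{10733958}}}{12} = \frac{47}{12} \cdot 10733958 = \frac{84082671}{2}$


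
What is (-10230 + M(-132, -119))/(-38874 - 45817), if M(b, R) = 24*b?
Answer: 13398/84691 ≈ 0.15820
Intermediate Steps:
(-10230 + M(-132, -119))/(-38874 - 45817) = (-10230 + 24*(-132))/(-38874 - 45817) = (-10230 - 3168)/(-84691) = -13398*(-1/84691) = 13398/84691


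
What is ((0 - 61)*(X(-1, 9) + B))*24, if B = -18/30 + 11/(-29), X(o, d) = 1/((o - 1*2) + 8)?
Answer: 165432/145 ≈ 1140.9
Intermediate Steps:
X(o, d) = 1/(6 + o) (X(o, d) = 1/((o - 2) + 8) = 1/((-2 + o) + 8) = 1/(6 + o))
B = -142/145 (B = -18*1/30 + 11*(-1/29) = -⅗ - 11/29 = -142/145 ≈ -0.97931)
((0 - 61)*(X(-1, 9) + B))*24 = ((0 - 61)*(1/(6 - 1) - 142/145))*24 = -61*(1/5 - 142/145)*24 = -61*(⅕ - 142/145)*24 = -61*(-113/145)*24 = (6893/145)*24 = 165432/145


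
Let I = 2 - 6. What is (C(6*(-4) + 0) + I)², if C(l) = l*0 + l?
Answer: 784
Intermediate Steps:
C(l) = l (C(l) = 0 + l = l)
I = -4
(C(6*(-4) + 0) + I)² = ((6*(-4) + 0) - 4)² = ((-24 + 0) - 4)² = (-24 - 4)² = (-28)² = 784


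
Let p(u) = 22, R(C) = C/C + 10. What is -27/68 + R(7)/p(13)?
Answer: 7/68 ≈ 0.10294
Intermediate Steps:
R(C) = 11 (R(C) = 1 + 10 = 11)
-27/68 + R(7)/p(13) = -27/68 + 11/22 = -27*1/68 + 11*(1/22) = -27/68 + ½ = 7/68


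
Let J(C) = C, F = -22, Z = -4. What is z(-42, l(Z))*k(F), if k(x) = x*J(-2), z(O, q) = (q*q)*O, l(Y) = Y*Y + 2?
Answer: -598752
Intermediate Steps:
l(Y) = 2 + Y² (l(Y) = Y² + 2 = 2 + Y²)
z(O, q) = O*q² (z(O, q) = q²*O = O*q²)
k(x) = -2*x (k(x) = x*(-2) = -2*x)
z(-42, l(Z))*k(F) = (-42*(2 + (-4)²)²)*(-2*(-22)) = -42*(2 + 16)²*44 = -42*18²*44 = -42*324*44 = -13608*44 = -598752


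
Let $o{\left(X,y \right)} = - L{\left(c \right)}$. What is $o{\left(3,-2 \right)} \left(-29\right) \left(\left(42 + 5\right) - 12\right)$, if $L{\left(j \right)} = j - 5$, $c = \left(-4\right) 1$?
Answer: $-9135$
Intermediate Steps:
$c = -4$
$L{\left(j \right)} = -5 + j$
$o{\left(X,y \right)} = 9$ ($o{\left(X,y \right)} = - (-5 - 4) = \left(-1\right) \left(-9\right) = 9$)
$o{\left(3,-2 \right)} \left(-29\right) \left(\left(42 + 5\right) - 12\right) = 9 \left(-29\right) \left(\left(42 + 5\right) - 12\right) = - 261 \left(47 - 12\right) = \left(-261\right) 35 = -9135$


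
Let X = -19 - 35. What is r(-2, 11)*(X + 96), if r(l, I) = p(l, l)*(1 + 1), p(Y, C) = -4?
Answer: -336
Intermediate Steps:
X = -54
r(l, I) = -8 (r(l, I) = -4*(1 + 1) = -4*2 = -8)
r(-2, 11)*(X + 96) = -8*(-54 + 96) = -8*42 = -336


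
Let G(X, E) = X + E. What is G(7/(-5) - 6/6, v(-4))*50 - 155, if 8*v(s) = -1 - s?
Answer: -1025/4 ≈ -256.25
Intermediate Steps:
v(s) = -⅛ - s/8 (v(s) = (-1 - s)/8 = -⅛ - s/8)
G(X, E) = E + X
G(7/(-5) - 6/6, v(-4))*50 - 155 = ((-⅛ - ⅛*(-4)) + (7/(-5) - 6/6))*50 - 155 = ((-⅛ + ½) + (7*(-⅕) - 6*⅙))*50 - 155 = (3/8 + (-7/5 - 1))*50 - 155 = (3/8 - 12/5)*50 - 155 = -81/40*50 - 155 = -405/4 - 155 = -1025/4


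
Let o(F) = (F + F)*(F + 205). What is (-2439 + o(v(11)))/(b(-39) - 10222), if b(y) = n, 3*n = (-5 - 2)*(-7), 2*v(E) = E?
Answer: 741/61234 ≈ 0.012101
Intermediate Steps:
v(E) = E/2
o(F) = 2*F*(205 + F) (o(F) = (2*F)*(205 + F) = 2*F*(205 + F))
n = 49/3 (n = ((-5 - 2)*(-7))/3 = (-7*(-7))/3 = (1/3)*49 = 49/3 ≈ 16.333)
b(y) = 49/3
(-2439 + o(v(11)))/(b(-39) - 10222) = (-2439 + 2*((1/2)*11)*(205 + (1/2)*11))/(49/3 - 10222) = (-2439 + 2*(11/2)*(205 + 11/2))/(-30617/3) = (-2439 + 2*(11/2)*(421/2))*(-3/30617) = (-2439 + 4631/2)*(-3/30617) = -247/2*(-3/30617) = 741/61234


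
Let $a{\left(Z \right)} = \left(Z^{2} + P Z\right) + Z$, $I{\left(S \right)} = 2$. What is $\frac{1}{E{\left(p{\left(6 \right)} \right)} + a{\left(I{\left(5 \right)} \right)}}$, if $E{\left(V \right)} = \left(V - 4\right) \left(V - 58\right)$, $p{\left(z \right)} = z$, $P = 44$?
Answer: $- \frac{1}{10} \approx -0.1$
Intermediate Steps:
$E{\left(V \right)} = \left(-58 + V\right) \left(-4 + V\right)$ ($E{\left(V \right)} = \left(-4 + V\right) \left(-58 + V\right) = \left(-58 + V\right) \left(-4 + V\right)$)
$a{\left(Z \right)} = Z^{2} + 45 Z$ ($a{\left(Z \right)} = \left(Z^{2} + 44 Z\right) + Z = Z^{2} + 45 Z$)
$\frac{1}{E{\left(p{\left(6 \right)} \right)} + a{\left(I{\left(5 \right)} \right)}} = \frac{1}{\left(232 + 6^{2} - 372\right) + 2 \left(45 + 2\right)} = \frac{1}{\left(232 + 36 - 372\right) + 2 \cdot 47} = \frac{1}{-104 + 94} = \frac{1}{-10} = - \frac{1}{10}$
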